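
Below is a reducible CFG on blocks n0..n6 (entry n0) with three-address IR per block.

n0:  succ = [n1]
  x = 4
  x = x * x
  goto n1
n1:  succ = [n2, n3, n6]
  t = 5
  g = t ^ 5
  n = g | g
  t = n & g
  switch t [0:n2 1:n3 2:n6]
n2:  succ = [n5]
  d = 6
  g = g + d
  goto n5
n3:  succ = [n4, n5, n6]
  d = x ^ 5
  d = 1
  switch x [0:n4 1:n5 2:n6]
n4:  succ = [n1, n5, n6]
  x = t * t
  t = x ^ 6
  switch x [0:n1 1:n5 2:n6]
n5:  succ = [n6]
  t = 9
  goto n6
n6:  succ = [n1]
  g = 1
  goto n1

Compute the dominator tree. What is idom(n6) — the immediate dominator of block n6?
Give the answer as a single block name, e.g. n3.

Answer: n1

Derivation:
idom tree: n1←n0 n2←n1 n3←n1 n4←n3 n5←n1 n6←n1
Join-block Dom:
  n1: preds {n0,n4,n6}: {n0} ∩ {n0,n1,n3,n4} ∩ {n0,n1,n6} = {n0}; idom=n0
  n5: preds {n2,n3,n4}: {n0,n1,n2} ∩ {n0,n1,n3} ∩ {n0,n1,n3,n4} = {n0,n1}; idom=n1
  n6: preds {n1,n3,n4,n5}: {n0,n1} ∩ {n0,n1,n3} ∩ {n0,n1,n3,n4} ∩ {n0,n1,n5} = {n0,n1}; idom=n1

idom(n6) = n1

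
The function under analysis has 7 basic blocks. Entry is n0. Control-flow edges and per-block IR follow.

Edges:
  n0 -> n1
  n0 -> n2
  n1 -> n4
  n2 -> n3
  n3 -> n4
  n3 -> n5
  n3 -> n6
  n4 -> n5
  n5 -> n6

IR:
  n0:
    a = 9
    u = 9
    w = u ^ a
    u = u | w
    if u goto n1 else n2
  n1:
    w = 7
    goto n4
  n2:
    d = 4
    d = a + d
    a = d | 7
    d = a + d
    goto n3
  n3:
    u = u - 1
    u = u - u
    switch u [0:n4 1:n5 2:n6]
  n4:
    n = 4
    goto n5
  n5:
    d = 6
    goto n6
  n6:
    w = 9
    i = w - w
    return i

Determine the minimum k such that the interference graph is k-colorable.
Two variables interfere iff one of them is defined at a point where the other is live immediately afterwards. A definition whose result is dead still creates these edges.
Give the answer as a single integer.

Answer: 3

Working:
Block summaries:
  n0: def={a,u,w} ue=∅
  n1: def={w} ue=∅
  n2: def={a,d} ue={a}
  n3: def={u} ue={u}
  n4: def={n} ue=∅
  n5: def={d} ue=∅
  n6: def={i,w} ue=∅

Live sets:
  n0 li=∅ lo={a,u}
  n1 li=∅ lo=∅
  n2 li={a,u} lo={u}
  n3 li={u} lo=∅
  n4 li=∅ lo=∅
  n5 li=∅ lo=∅
  n6 li=∅ lo=∅

Conflict graph:
  a↔{d,u,w}
  d↔{a,u}
  i↔∅
  n↔∅
  u↔{a,d,w}
  w↔{a,u}

Colouring:
  {a,d,u} pairwise interfere (3-clique) ⇒ χ ≥ 3
  3-colouring: r0={a,i,n}  r1={u}  r2={d,w}
  χ = 3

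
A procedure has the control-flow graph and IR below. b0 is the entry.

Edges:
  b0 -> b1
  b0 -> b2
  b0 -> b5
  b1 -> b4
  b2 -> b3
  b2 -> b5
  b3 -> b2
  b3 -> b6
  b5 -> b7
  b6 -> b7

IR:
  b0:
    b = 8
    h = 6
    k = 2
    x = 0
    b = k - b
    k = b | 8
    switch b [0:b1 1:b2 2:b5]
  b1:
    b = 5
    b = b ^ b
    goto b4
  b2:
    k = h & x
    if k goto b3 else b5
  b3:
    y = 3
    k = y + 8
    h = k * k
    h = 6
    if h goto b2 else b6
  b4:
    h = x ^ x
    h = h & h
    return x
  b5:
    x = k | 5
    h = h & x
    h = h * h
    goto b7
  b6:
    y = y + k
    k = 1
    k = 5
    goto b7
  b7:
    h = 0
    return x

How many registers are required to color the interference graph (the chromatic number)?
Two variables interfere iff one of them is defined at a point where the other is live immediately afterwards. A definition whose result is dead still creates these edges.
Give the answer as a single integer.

def/use:
  b0 def {b,h,k,x} use ∅
  b1 def {b} use ∅
  b2 def {k} use {h,x}
  b3 def {h,k,y} use ∅
  b4 def {h} use {x}
  b5 def {h,x} use {h,k}
  b6 def {k,y} use {k,y}
  b7 def {h} use {x}

Live sets:
  live b0: ∅→{h,k,x}
  live b1: {x}→{x}
  live b2: {h,x}→{h,k,x}
  live b3: {x}→{h,k,x,y}
  live b4: {x}→∅
  live b5: {h,k}→{x}
  live b6: {k,x,y}→{x}
  live b7: {x}→∅

Conflict graph:
  b — {h,k,x}
  h — {b,k,x,y}
  k — {b,h,x,y}
  x — {b,h,k,y}
  y — {h,k,x}

Registers:
  clique {b,h,k,x} ⇒ need ≥ 4
  4-colouring: c0={h}  c1={k}  c2={x}  c3={b,y}
  χ = 4

Answer: 4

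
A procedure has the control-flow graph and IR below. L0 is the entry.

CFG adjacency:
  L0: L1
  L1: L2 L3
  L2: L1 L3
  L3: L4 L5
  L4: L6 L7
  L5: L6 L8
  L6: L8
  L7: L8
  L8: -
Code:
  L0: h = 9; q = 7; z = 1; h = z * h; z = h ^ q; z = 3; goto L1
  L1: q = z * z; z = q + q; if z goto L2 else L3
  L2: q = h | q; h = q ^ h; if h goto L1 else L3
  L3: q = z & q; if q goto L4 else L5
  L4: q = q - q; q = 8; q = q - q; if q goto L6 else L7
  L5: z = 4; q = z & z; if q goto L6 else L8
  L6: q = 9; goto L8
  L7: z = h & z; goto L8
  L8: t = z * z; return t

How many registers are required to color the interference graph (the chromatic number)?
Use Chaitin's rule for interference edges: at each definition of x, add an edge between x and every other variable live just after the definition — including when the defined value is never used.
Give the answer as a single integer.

Block summaries:
  L0 def {h,q,z} use ∅
  L1 def {q,z} use {z}
  L2 def {h,q} use {h,q}
  L3 def {q} use {q,z}
  L4 def {q} use {q}
  L5 def {q,z} use ∅
  L6 def {q} use ∅
  L7 def {z} use {h,z}
  L8 def {t} use {z}

Live sets:
  live L0: ∅→{h,z}
  live L1: {h,z}→{h,q,z}
  live L2: {h,q,z}→{h,q,z}
  live L3: {h,q,z}→{h,q,z}
  live L4: {h,q,z}→{h,z}
  live L5: ∅→{z}
  live L6: {z}→{z}
  live L7: {h,z}→{z}
  live L8: {z}→∅

Interference:
  h — {q,z}
  q — {h,z}
  t — ∅
  z — {h,q}

Colouring:
  lower bound: {h,q,z} mutually conflict ⇒ χ ≥ 3
  3-colouring: r0={h,t}  r1={q}  r2={z}
  χ = 3

Answer: 3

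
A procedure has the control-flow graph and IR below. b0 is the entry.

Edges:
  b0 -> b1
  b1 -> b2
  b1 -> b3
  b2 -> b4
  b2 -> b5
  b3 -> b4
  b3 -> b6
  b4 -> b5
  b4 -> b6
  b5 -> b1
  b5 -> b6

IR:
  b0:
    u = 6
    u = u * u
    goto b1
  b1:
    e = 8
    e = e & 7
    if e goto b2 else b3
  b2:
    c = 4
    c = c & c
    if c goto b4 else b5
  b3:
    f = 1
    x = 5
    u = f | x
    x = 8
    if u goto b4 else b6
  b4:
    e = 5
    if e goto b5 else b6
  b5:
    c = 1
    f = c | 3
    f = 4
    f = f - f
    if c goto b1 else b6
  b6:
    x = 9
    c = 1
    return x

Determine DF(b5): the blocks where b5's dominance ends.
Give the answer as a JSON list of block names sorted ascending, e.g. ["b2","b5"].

idom tree: b1←b0 b2←b1 b3←b1 b4←b1 b5←b1 b6←b1
Dom at joins:
  b1: preds {b0,b5}: {b0} ∩ {b0,b1,b5} = {b0}; idom=b0
  b4: preds {b2,b3}: {b0,b1,b2} ∩ {b0,b1,b3} = {b0,b1}; idom=b1
  b5: preds {b2,b4}: {b0,b1,b2} ∩ {b0,b1,b4} = {b0,b1}; idom=b1
  b6: preds {b3,b4,b5}: {b0,b1,b3} ∩ {b0,b1,b4} ∩ {b0,b1,b5} = {b0,b1}; idom=b1

Frontier:
  join b1 pred b0: · stop@b0
  join b1 pred b5: b5→b1 stop@b0
  join b4 pred b2: b2 stop@b1
  join b4 pred b3: b3 stop@b1
  join b5 pred b2: b2 stop@b1
  join b5 pred b4: b4 stop@b1
  join b6 pred b3: b3 stop@b1
  join b6 pred b4: b4 stop@b1
  join b6 pred b5: b5 stop@b1
  DF(b0)=∅
  DF(b1)={b1}
  DF(b2)={b4,b5}
  DF(b3)={b4,b6}
  DF(b4)={b5,b6}
  DF(b5)={b1,b6}
  DF(b6)=∅

DF(b5) = ["b1", "b6"]

Answer: ["b1", "b6"]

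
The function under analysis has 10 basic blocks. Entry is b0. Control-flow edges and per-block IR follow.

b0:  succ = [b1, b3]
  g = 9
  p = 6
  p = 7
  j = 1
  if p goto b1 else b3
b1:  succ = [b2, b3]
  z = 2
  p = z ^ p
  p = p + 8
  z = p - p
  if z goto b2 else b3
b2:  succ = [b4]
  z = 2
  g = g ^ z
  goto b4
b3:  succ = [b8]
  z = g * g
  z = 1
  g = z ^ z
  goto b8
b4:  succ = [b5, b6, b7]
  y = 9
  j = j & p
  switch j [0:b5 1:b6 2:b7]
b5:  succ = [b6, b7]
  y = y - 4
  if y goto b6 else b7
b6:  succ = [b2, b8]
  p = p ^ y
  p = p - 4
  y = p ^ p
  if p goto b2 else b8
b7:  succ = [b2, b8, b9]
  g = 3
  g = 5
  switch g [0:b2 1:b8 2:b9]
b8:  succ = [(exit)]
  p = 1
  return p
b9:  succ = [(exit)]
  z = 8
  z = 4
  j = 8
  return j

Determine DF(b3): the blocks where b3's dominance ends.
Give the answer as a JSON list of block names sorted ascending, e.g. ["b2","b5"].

Answer: ["b8"]

Working:
idom tree: b1←b0 b2←b1 b3←b0 b4←b2 b5←b4 b6←b4 b7←b4 b8←b0 b9←b7
Dom∩ at merges:
  b2: preds {b1,b6,b7}: {b0,b1} ∩ {b0,b1,b2,b4,b6} ∩ {b0,b1,b2,b4,b7} = {b0,b1}; idom=b1
  b3: preds {b0,b1}: {b0} ∩ {b0,b1} = {b0}; idom=b0
  b6: preds {b4,b5}: {b0,b1,b2,b4} ∩ {b0,b1,b2,b4,b5} = {b0,b1,b2,b4}; idom=b4
  b7: preds {b4,b5}: {b0,b1,b2,b4} ∩ {b0,b1,b2,b4,b5} = {b0,b1,b2,b4}; idom=b4
  b8: preds {b3,b6,b7}: {b0,b3} ∩ {b0,b1,b2,b4,b6} ∩ {b0,b1,b2,b4,b7} = {b0}; idom=b0

DF walk-up:
  b2←b1: walk · to b1
  b2←b6: walk b6→b4→b2 to b1
  b2←b7: walk b7→b4→b2 to b1
  b3←b0: walk · to b0
  b3←b1: walk b1 to b0
  b6←b4: walk · to b4
  b6←b5: walk b5 to b4
  b7←b4: walk · to b4
  b7←b5: walk b5 to b4
  b8←b3: walk b3 to b0
  b8←b6: walk b6→b4→b2→b1 to b0
  b8←b7: walk b7→b4→b2→b1 to b0
  DF(b0)=∅
  DF(b1)={b3,b8}
  DF(b2)={b2,b8}
  DF(b3)={b8}
  DF(b4)={b2,b8}
  DF(b5)={b6,b7}
  DF(b6)={b2,b8}
  DF(b7)={b2,b8}
  DF(b8)=∅
  DF(b9)=∅

DF(b3) = ["b8"]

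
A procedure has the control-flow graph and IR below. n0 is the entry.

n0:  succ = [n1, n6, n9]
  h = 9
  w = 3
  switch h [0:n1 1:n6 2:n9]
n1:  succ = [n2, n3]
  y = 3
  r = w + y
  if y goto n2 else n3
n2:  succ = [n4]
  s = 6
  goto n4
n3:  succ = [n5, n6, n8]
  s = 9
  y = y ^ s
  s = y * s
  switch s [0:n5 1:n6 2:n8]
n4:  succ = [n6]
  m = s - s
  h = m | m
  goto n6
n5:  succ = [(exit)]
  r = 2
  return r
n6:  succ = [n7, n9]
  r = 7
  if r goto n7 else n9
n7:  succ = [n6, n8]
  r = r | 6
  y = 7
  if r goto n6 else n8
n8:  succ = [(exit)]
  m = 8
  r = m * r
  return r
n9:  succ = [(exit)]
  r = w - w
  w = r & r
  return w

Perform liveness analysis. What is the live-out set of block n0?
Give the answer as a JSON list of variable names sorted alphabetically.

def/use:
  n0: def={h,w} ue=∅
  n1: def={r,y} ue={w}
  n2: def={s} ue=∅
  n3: def={s,y} ue={y}
  n4: def={h,m} ue={s}
  n5: def={r} ue=∅
  n6: def={r} ue=∅
  n7: def={r,y} ue={r}
  n8: def={m,r} ue={r}
  n9: def={r,w} ue={w}

Backward fixpoint:
  live n0: ∅→{w}
  live n1: {w}→{r,w,y}
  live n2: {w}→{s,w}
  live n3: {r,w,y}→{r,w}
  live n4: {s,w}→{w}
  live n5: ∅→∅
  live n6: {w}→{r,w}
  live n7: {r,w}→{r,w}
  live n8: {r}→∅
  live n9: {w}→∅

live-out(n0) = ["w"]

Answer: ["w"]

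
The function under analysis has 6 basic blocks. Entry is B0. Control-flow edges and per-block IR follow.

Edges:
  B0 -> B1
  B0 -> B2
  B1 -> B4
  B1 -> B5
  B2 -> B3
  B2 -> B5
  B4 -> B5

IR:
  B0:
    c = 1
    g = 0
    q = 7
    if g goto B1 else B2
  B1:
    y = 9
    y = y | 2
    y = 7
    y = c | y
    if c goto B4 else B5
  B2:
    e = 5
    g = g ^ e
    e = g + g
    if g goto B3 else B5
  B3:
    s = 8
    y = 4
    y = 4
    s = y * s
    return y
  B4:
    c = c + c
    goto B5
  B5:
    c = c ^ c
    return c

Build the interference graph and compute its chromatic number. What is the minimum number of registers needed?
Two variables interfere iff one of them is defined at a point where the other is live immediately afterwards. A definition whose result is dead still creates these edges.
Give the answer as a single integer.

Answer: 3

Working:
Block summaries:
  B0 def {c,g,q} use ∅
  B1 def {y} use {c}
  B2 def {e,g} use {g}
  B3 def {s,y} use ∅
  B4 def {c} use {c}
  B5 def {c} use {c}

Backward fixpoint:
  B0: in=∅ out={c,g}
  B1: in={c} out={c}
  B2: in={c,g} out={c}
  B3: in=∅ out=∅
  B4: in={c} out={c}
  B5: in={c} out=∅

Interfere edges:
  c↔{e,g,q,y}
  e↔{c,g}
  g↔{c,e,q}
  q↔{c,g}
  s↔{y}
  y↔{c,s}

Chromatic number:
  clique {c,e,g} ⇒ need ≥ 3
  assign c→c0 e→c2 g→c1 q→c2 s→c0 y→c1 — no edge inside a register ⇒ χ ≤ 3
  χ = 3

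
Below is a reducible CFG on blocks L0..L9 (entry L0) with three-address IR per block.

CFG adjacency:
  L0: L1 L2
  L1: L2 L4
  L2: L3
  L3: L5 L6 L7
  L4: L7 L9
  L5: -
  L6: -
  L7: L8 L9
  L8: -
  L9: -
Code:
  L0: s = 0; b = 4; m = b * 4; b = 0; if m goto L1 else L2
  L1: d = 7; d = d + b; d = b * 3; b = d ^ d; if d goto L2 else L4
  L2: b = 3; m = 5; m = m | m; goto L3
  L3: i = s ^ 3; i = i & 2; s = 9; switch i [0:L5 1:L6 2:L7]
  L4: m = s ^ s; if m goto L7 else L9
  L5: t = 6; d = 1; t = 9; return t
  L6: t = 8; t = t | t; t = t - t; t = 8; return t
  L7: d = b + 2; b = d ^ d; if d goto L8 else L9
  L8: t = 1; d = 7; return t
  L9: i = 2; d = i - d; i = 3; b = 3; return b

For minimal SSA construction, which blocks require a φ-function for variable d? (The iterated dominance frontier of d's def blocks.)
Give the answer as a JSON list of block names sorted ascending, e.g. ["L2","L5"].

idom tree: L1←L0 L2←L0 L3←L2 L4←L1 L5←L3 L6←L3 L7←L0 L8←L7 L9←L0
Join-block Dom:
  L2: preds {L0,L1}: {L0} ∩ {L0,L1} = {L0}; idom=L0
  L7: preds {L3,L4}: {L0,L2,L3} ∩ {L0,L1,L4} = {L0}; idom=L0
  L9: preds {L4,L7}: {L0,L1,L4} ∩ {L0,L7} = {L0}; idom=L0

DF walk-up:
  L2←L0: walk · to L0
  L2←L1: walk L1 to L0
  L7←L3: walk L3→L2 to L0
  L7←L4: walk L4→L1 to L0
  L9←L4: walk L4→L1 to L0
  L9←L7: walk L7 to L0
  L0 → ∅
  L1 → {L2,L7,L9}
  L2 → {L7}
  L3 → {L7}
  L4 → {L7,L9}
  L5 → ∅
  L6 → ∅
  L7 → {L9}
  L8 → ∅
  L9 → ∅

φ for d: defs {L1,L5,L7,L8,L9}
  DF⁺ = {L2,L7,L9}

Answer: ["L2", "L7", "L9"]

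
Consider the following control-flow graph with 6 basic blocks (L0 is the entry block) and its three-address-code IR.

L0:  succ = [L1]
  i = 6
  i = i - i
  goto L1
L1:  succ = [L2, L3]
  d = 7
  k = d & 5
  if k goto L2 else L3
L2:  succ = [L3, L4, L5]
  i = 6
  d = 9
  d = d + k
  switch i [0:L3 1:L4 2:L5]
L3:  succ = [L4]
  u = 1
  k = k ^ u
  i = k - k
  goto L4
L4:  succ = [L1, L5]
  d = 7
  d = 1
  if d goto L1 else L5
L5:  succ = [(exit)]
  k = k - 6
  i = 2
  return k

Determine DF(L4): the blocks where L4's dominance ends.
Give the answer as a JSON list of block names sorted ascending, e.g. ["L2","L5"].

Answer: ["L1", "L5"]

Working:
idom tree: L1←L0 L2←L1 L3←L1 L4←L1 L5←L1
Join-block Dom:
  L1: preds {L0,L4}: {L0} ∩ {L0,L1,L4} = {L0}; idom=L0
  L3: preds {L1,L2}: {L0,L1} ∩ {L0,L1,L2} = {L0,L1}; idom=L1
  L4: preds {L2,L3}: {L0,L1,L2} ∩ {L0,L1,L3} = {L0,L1}; idom=L1
  L5: preds {L2,L4}: {L0,L1,L2} ∩ {L0,L1,L4} = {L0,L1}; idom=L1

Frontier:
  L1←L0: walk · to L0
  L1←L4: walk L4→L1 to L0
  L3←L1: walk · to L1
  L3←L2: walk L2 to L1
  L4←L2: walk L2 to L1
  L4←L3: walk L3 to L1
  L5←L2: walk L2 to L1
  L5←L4: walk L4 to L1
  DF(L0)=∅
  DF(L1)={L1}
  DF(L2)={L3,L4,L5}
  DF(L3)={L4}
  DF(L4)={L1,L5}
  DF(L5)=∅

DF(L4) = ["L1", "L5"]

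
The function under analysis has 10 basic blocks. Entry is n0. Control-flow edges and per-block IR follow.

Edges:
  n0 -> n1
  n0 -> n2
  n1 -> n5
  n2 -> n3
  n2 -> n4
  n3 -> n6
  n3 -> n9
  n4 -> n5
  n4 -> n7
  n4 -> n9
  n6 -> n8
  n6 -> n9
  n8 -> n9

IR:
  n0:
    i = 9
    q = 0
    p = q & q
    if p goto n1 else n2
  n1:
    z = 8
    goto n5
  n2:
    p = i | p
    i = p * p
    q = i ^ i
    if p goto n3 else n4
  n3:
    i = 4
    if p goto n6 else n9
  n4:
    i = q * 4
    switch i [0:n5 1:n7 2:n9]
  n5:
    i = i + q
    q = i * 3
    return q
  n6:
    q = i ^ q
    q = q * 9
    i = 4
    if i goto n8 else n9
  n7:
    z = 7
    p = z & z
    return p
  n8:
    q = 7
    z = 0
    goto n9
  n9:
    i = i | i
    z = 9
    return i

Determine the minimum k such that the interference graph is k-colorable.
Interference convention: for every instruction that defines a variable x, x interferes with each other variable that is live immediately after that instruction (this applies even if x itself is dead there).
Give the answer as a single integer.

Answer: 3

Working:
Block summaries:
  n0: {i,p,q} / ∅
  n1: {z} / ∅
  n2: {i,p,q} / {i,p}
  n3: {i} / {p}
  n4: {i} / {q}
  n5: {i,q} / {i,q}
  n6: {i,q} / {i,q}
  n7: {p,z} / ∅
  n8: {q,z} / ∅
  n9: {i,z} / {i}

Live sets:
  live n0: ∅→{i,p,q}
  live n1: {i,q}→{i,q}
  live n2: {i,p}→{p,q}
  live n3: {p,q}→{i,q}
  live n4: {q}→{i,q}
  live n5: {i,q}→∅
  live n6: {i,q}→{i}
  live n7: ∅→∅
  live n8: {i}→{i}
  live n9: {i}→∅

Conflict graph:
  i↔{p,q,z}
  p↔{i,q}
  q↔{i,p,z}
  z↔{i,q}

Registers:
  {i,p,q} pairwise interfere (3-clique) ⇒ χ ≥ 3
  3-colouring: r0={i}  r1={q}  r2={p,z}
  χ = 3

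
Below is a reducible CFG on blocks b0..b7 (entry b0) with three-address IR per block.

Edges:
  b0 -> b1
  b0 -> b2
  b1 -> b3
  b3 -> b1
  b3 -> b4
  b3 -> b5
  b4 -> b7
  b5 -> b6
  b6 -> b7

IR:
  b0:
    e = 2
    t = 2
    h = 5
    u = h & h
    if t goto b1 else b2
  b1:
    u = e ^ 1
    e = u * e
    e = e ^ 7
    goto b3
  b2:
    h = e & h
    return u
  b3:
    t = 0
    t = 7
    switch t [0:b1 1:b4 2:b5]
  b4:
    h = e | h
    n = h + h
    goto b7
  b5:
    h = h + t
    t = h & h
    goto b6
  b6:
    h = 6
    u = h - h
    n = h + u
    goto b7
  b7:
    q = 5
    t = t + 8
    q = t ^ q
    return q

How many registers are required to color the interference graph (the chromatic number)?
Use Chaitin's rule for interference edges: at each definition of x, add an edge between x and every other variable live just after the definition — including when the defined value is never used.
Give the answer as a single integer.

Answer: 4

Working:
Block summaries:
  b0: def={e,h,t,u} ue=∅
  b1: def={e,u} ue={e}
  b2: def={h} ue={e,h,u}
  b3: def={t} ue=∅
  b4: def={h,n} ue={e,h}
  b5: def={h,t} ue={h,t}
  b6: def={h,n,u} ue=∅
  b7: def={q,t} ue={t}

Live sets:
  b0 li=∅ lo={e,h,u}
  b1 li={e,h} lo={e,h}
  b2 li={e,h,u} lo=∅
  b3 li={e,h} lo={e,h,t}
  b4 li={e,h,t} lo={t}
  b5 li={h,t} lo={t}
  b6 li={t} lo={t}
  b7 li={t} lo=∅

Conflict graph:
  e — {h,t,u}
  h — {e,t,u}
  n — {t}
  q — {t}
  t — {e,h,n,q,u}
  u — {e,h,t}

Chromatic number:
  {e,h,t,u} pairwise interfere (4-clique) ⇒ χ ≥ 4
  assign e→c1 h→c2 n→c1 q→c1 t→c0 u→c3 — no edge inside a register ⇒ χ ≤ 4
  χ = 4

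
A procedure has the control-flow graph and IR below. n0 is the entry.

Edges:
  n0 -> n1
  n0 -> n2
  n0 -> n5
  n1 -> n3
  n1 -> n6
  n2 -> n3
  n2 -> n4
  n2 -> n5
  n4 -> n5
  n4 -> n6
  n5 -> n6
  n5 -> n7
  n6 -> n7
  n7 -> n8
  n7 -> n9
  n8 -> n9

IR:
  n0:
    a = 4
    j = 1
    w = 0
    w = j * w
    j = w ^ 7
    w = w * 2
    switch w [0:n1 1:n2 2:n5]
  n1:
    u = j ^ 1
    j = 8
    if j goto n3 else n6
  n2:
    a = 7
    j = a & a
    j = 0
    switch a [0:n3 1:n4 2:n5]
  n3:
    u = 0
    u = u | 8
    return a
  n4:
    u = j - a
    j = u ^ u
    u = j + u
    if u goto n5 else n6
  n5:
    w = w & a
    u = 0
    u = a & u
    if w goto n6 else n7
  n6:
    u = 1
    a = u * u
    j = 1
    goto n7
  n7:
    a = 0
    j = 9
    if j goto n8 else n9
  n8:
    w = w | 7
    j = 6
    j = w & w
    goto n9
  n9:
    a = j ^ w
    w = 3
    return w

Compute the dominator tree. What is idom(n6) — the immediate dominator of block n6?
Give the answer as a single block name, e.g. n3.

Answer: n0

Analysis:
idom tree: n1←n0 n2←n0 n3←n0 n4←n2 n5←n0 n6←n0 n7←n0 n8←n7 n9←n7
Join-block Dom:
  n3: preds {n1,n2}: {n0,n1} ∩ {n0,n2} = {n0}; idom=n0
  n5: preds {n0,n2,n4}: {n0} ∩ {n0,n2} ∩ {n0,n2,n4} = {n0}; idom=n0
  n6: preds {n1,n4,n5}: {n0,n1} ∩ {n0,n2,n4} ∩ {n0,n5} = {n0}; idom=n0
  n7: preds {n5,n6}: {n0,n5} ∩ {n0,n6} = {n0}; idom=n0
  n9: preds {n7,n8}: {n0,n7} ∩ {n0,n7,n8} = {n0,n7}; idom=n7

idom(n6) = n0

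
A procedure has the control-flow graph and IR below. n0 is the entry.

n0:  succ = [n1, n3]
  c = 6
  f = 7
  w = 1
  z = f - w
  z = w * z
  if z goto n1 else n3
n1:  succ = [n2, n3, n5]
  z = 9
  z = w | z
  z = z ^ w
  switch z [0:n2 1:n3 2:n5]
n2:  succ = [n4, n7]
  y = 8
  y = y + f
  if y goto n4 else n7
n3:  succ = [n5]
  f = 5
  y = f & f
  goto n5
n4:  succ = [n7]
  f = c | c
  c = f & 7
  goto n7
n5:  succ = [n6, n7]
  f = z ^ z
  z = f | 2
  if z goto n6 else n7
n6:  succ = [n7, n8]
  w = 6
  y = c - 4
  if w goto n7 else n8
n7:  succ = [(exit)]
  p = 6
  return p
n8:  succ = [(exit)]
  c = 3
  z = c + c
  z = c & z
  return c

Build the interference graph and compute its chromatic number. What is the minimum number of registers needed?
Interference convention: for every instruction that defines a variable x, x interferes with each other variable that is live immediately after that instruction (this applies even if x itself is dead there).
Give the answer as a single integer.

Answer: 5

Derivation:
Block summaries:
  n0: def={c,f,w,z} ue=∅
  n1: def={z} ue={w}
  n2: def={y} ue={f}
  n3: def={f,y} ue=∅
  n4: def={c,f} ue={c}
  n5: def={f,z} ue={z}
  n6: def={w,y} ue={c}
  n7: def={p} ue=∅
  n8: def={c,z} ue=∅

Liveness:
  live n0: ∅→{c,f,w,z}
  live n1: {c,f,w}→{c,f,z}
  live n2: {c,f}→{c}
  live n3: {c,z}→{c,z}
  live n4: {c}→∅
  live n5: {c,z}→{c}
  live n6: {c}→∅
  live n7: ∅→∅
  live n8: ∅→∅

Interfere edges:
  c — {f,w,y,z}
  f — {c,w,y,z}
  p — ∅
  w — {c,f,y,z}
  y — {c,f,w,z}
  z — {c,f,w,y}

Chromatic number:
  {c,f,w,y,z} pairwise interfere (5-clique) ⇒ χ ≥ 5
  5-colouring: R0={c,p}  R1={f}  R2={w}  R3={y}  R4={z}
  χ = 5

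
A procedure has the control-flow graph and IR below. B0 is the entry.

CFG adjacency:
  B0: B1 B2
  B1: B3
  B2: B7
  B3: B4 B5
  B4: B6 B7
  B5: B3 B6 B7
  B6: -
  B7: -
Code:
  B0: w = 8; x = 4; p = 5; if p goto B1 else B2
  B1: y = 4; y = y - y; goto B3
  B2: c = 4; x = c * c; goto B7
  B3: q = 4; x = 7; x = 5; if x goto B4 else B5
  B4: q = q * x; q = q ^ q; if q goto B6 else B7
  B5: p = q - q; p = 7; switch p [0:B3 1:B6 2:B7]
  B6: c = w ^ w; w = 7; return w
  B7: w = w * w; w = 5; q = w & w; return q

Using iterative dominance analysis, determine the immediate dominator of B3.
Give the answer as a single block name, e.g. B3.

Answer: B1

Analysis:
idom tree: B1←B0 B2←B0 B3←B1 B4←B3 B5←B3 B6←B3 B7←B0
Dom∩ at merges:
  B3: preds {B1,B5}: {B0,B1} ∩ {B0,B1,B3,B5} = {B0,B1}; idom=B1
  B6: preds {B4,B5}: {B0,B1,B3,B4} ∩ {B0,B1,B3,B5} = {B0,B1,B3}; idom=B3
  B7: preds {B2,B4,B5}: {B0,B2} ∩ {B0,B1,B3,B4} ∩ {B0,B1,B3,B5} = {B0}; idom=B0

idom(B3) = B1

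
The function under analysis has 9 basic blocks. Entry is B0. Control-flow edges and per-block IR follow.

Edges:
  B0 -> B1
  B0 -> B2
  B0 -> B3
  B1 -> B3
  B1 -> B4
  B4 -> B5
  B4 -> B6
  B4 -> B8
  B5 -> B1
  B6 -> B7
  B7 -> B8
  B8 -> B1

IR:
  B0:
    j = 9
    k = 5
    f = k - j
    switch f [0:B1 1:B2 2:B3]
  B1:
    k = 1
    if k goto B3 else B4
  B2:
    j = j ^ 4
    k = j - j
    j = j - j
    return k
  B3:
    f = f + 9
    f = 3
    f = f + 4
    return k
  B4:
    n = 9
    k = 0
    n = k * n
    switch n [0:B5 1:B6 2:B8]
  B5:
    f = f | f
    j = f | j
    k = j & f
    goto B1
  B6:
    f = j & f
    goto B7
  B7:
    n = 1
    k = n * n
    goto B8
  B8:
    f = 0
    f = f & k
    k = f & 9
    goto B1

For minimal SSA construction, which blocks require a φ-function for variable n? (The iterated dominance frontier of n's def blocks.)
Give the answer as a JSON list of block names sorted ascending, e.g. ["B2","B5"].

idom tree: B1←B0 B2←B0 B3←B0 B4←B1 B5←B4 B6←B4 B7←B6 B8←B4
Dom∩ at merges:
  B1: preds {B0,B5,B8}: {B0} ∩ {B0,B1,B4,B5} ∩ {B0,B1,B4,B8} = {B0}; idom=B0
  B3: preds {B0,B1}: {B0} ∩ {B0,B1} = {B0}; idom=B0
  B8: preds {B4,B7}: {B0,B1,B4} ∩ {B0,B1,B4,B6,B7} = {B0,B1,B4}; idom=B4

DF walk-up:
  join B1 pred B0: · stop@B0
  join B1 pred B5: B5→B4→B1 stop@B0
  join B1 pred B8: B8→B4→B1 stop@B0
  join B3 pred B0: · stop@B0
  join B3 pred B1: B1 stop@B0
  join B8 pred B4: · stop@B4
  join B8 pred B7: B7→B6 stop@B4
  B0: DF=∅
  B1: DF={B1,B3}
  B2: DF=∅
  B3: DF=∅
  B4: DF={B1}
  B5: DF={B1}
  B6: DF={B8}
  B7: DF={B8}
  B8: DF={B1}

φ for n: defs {B4,B7}
  DF⁺ = {B1,B3,B8}

Answer: ["B1", "B3", "B8"]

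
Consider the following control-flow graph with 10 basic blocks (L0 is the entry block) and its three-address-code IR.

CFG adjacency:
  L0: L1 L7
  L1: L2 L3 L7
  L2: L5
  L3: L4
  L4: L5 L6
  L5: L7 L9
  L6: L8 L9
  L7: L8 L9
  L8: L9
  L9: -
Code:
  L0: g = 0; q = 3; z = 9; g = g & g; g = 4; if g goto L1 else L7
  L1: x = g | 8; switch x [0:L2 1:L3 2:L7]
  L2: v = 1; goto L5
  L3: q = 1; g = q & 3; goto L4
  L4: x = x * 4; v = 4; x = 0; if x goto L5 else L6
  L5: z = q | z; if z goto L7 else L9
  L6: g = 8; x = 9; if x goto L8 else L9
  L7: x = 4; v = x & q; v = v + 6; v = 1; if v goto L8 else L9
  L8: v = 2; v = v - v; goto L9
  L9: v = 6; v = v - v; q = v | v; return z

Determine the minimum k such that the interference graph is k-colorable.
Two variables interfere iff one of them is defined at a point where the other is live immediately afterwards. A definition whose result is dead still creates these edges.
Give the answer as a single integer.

Answer: 4

Derivation:
def/use:
  L0: def={g,q,z} ue=∅
  L1: def={x} ue={g}
  L2: def={v} ue=∅
  L3: def={g,q} ue=∅
  L4: def={v,x} ue={x}
  L5: def={z} ue={q,z}
  L6: def={g,x} ue=∅
  L7: def={v,x} ue={q}
  L8: def={v} ue=∅
  L9: def={q,v} ue={z}

Liveness:
  L0: in=∅ out={g,q,z}
  L1: in={g,q,z} out={q,x,z}
  L2: in={q,z} out={q,z}
  L3: in={x,z} out={q,x,z}
  L4: in={q,x,z} out={q,z}
  L5: in={q,z} out={q,z}
  L6: in={z} out={z}
  L7: in={q,z} out={z}
  L8: in={z} out={z}
  L9: in={z} out=∅

Interfere edges:
  g: {q,x,z}
  q: {g,v,x,z}
  v: {q,z}
  x: {g,q,z}
  z: {g,q,v,x}

Registers:
  {g,q,x,z} pairwise interfere (4-clique) ⇒ χ ≥ 4
  4-colouring: R0={q}  R1={z}  R2={g,v}  R3={x}
  χ = 4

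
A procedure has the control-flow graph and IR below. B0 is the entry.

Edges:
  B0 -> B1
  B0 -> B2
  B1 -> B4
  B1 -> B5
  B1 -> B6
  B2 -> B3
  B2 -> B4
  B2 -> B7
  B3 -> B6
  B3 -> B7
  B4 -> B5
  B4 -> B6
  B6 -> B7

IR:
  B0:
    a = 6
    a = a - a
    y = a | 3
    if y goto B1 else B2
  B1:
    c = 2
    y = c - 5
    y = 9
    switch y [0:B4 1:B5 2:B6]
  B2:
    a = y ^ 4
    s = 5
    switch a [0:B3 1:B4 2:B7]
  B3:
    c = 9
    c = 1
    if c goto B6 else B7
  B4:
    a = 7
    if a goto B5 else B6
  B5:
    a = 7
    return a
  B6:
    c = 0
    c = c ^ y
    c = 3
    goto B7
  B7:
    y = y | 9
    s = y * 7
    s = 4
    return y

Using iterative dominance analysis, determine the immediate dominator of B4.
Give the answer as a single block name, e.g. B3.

Answer: B0

Working:
idom tree: B1←B0 B2←B0 B3←B2 B4←B0 B5←B0 B6←B0 B7←B0
Join-block Dom:
  B4: preds {B1,B2}: {B0,B1} ∩ {B0,B2} = {B0}; idom=B0
  B5: preds {B1,B4}: {B0,B1} ∩ {B0,B4} = {B0}; idom=B0
  B6: preds {B1,B3,B4}: {B0,B1} ∩ {B0,B2,B3} ∩ {B0,B4} = {B0}; idom=B0
  B7: preds {B2,B3,B6}: {B0,B2} ∩ {B0,B2,B3} ∩ {B0,B6} = {B0}; idom=B0

idom(B4) = B0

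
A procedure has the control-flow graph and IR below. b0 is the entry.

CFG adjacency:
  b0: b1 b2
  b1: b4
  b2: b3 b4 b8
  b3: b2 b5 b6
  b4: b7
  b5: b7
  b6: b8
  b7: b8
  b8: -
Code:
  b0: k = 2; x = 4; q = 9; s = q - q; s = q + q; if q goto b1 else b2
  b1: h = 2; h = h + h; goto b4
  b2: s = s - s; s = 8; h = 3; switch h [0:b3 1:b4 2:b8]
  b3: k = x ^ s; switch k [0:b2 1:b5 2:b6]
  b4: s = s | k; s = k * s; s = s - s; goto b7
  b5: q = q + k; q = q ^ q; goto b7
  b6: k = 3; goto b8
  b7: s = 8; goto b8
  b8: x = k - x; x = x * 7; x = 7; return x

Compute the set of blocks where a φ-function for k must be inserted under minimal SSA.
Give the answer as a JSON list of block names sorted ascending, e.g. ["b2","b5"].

idom tree: b1←b0 b2←b0 b3←b2 b4←b0 b5←b3 b6←b3 b7←b0 b8←b0
Dom at joins:
  b2: preds {b0,b3}: {b0} ∩ {b0,b2,b3} = {b0}; idom=b0
  b4: preds {b1,b2}: {b0,b1} ∩ {b0,b2} = {b0}; idom=b0
  b7: preds {b4,b5}: {b0,b4} ∩ {b0,b2,b3,b5} = {b0}; idom=b0
  b8: preds {b2,b6,b7}: {b0,b2} ∩ {b0,b2,b3,b6} ∩ {b0,b7} = {b0}; idom=b0

DF derivation:
  join b2 pred b0: · stop@b0
  join b2 pred b3: b3→b2 stop@b0
  join b4 pred b1: b1 stop@b0
  join b4 pred b2: b2 stop@b0
  join b7 pred b4: b4 stop@b0
  join b7 pred b5: b5→b3→b2 stop@b0
  join b8 pred b2: b2 stop@b0
  join b8 pred b6: b6→b3→b2 stop@b0
  join b8 pred b7: b7 stop@b0
  DF(b0)=∅
  DF(b1)={b4}
  DF(b2)={b2,b4,b7,b8}
  DF(b3)={b2,b7,b8}
  DF(b4)={b7}
  DF(b5)={b7}
  DF(b6)={b8}
  DF(b7)={b8}
  DF(b8)=∅

φ for k: defs {b0,b3,b6}
  DF⁺ = {b2,b4,b7,b8}

Answer: ["b2", "b4", "b7", "b8"]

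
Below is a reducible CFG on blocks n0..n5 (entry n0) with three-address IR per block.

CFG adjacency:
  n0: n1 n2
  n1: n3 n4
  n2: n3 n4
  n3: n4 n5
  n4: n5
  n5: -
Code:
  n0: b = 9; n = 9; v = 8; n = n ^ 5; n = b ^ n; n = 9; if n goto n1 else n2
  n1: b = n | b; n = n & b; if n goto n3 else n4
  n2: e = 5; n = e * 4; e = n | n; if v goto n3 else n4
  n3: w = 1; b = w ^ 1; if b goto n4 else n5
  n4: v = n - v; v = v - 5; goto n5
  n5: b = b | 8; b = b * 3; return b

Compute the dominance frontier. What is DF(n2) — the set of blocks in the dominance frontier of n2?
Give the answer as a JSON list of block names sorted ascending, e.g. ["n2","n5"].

Answer: ["n3", "n4"]

Analysis:
idom tree: n1←n0 n2←n0 n3←n0 n4←n0 n5←n0
Dom at joins:
  n3: preds {n1,n2}: {n0,n1} ∩ {n0,n2} = {n0}; idom=n0
  n4: preds {n1,n2,n3}: {n0,n1} ∩ {n0,n2} ∩ {n0,n3} = {n0}; idom=n0
  n5: preds {n3,n4}: {n0,n3} ∩ {n0,n4} = {n0}; idom=n0

Frontier:
  join n3 pred n1: n1 stop@n0
  join n3 pred n2: n2 stop@n0
  join n4 pred n1: n1 stop@n0
  join n4 pred n2: n2 stop@n0
  join n4 pred n3: n3 stop@n0
  join n5 pred n3: n3 stop@n0
  join n5 pred n4: n4 stop@n0
  DF(n0)=∅
  DF(n1)={n3,n4}
  DF(n2)={n3,n4}
  DF(n3)={n4,n5}
  DF(n4)={n5}
  DF(n5)=∅

DF(n2) = ["n3", "n4"]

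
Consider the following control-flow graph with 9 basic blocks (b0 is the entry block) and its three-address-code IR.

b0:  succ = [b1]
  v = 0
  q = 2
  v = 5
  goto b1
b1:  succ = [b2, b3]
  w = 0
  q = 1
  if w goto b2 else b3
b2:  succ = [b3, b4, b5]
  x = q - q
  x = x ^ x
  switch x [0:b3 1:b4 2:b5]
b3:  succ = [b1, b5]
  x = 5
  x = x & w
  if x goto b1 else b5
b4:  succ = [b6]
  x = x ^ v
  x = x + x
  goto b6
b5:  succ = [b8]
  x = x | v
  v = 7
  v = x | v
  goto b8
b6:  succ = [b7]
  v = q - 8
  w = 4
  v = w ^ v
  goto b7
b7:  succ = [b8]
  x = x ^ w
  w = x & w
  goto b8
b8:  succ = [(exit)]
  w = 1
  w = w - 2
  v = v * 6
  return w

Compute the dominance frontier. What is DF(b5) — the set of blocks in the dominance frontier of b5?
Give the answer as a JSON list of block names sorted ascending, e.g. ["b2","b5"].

Answer: ["b8"]

Working:
idom tree: b1←b0 b2←b1 b3←b1 b4←b2 b5←b1 b6←b4 b7←b6 b8←b1
Join-block Dom:
  b1: preds {b0,b3}: {b0} ∩ {b0,b1,b3} = {b0}; idom=b0
  b3: preds {b1,b2}: {b0,b1} ∩ {b0,b1,b2} = {b0,b1}; idom=b1
  b5: preds {b2,b3}: {b0,b1,b2} ∩ {b0,b1,b3} = {b0,b1}; idom=b1
  b8: preds {b5,b7}: {b0,b1,b5} ∩ {b0,b1,b2,b4,b6,b7} = {b0,b1}; idom=b1

DF derivation:
  b1←b0: walk · to b0
  b1←b3: walk b3→b1 to b0
  b3←b1: walk · to b1
  b3←b2: walk b2 to b1
  b5←b2: walk b2 to b1
  b5←b3: walk b3 to b1
  b8←b5: walk b5 to b1
  b8←b7: walk b7→b6→b4→b2 to b1
  b0 → ∅
  b1 → {b1}
  b2 → {b3,b5,b8}
  b3 → {b1,b5}
  b4 → {b8}
  b5 → {b8}
  b6 → {b8}
  b7 → {b8}
  b8 → ∅

DF(b5) = ["b8"]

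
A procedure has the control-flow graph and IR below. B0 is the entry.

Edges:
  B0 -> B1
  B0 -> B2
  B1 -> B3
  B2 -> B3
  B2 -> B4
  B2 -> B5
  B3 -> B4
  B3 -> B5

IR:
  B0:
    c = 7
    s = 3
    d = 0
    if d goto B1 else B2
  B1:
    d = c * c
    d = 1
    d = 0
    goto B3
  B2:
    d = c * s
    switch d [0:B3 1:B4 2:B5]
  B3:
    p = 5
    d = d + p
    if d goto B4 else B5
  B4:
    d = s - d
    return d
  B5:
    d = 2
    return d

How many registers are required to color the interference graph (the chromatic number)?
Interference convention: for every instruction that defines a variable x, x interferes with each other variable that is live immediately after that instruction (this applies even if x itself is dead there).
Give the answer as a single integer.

Answer: 3

Analysis:
Per-block:
  B0: def={c,d,s} ue=∅
  B1: def={d} ue={c}
  B2: def={d} ue={c,s}
  B3: def={d,p} ue={d}
  B4: def={d} ue={d,s}
  B5: def={d} ue=∅

Liveness:
  B0: in=∅ out={c,s}
  B1: in={c,s} out={d,s}
  B2: in={c,s} out={d,s}
  B3: in={d,s} out={d,s}
  B4: in={d,s} out=∅
  B5: in=∅ out=∅

Interfere edges:
  c — {d,s}
  d — {c,p,s}
  p — {d,s}
  s — {c,d,p}

Chromatic number:
  lower bound: {c,d,s} mutually conflict ⇒ χ ≥ 3
  assign c→c2 d→c0 p→c2 s→c1 — no edge inside a register ⇒ χ ≤ 3
  χ = 3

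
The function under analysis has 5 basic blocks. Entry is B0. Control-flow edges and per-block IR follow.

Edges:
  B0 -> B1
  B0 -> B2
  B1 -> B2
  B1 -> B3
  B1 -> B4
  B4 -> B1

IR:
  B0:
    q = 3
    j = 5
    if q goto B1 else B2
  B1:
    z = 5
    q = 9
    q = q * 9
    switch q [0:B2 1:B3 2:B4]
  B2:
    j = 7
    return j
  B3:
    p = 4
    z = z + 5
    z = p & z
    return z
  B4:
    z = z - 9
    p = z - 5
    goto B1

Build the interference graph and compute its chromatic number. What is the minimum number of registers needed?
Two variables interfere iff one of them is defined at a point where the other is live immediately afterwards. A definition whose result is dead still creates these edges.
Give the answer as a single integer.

Answer: 2

Derivation:
def/use:
  B0 def {j,q} use ∅
  B1 def {q,z} use ∅
  B2 def {j} use ∅
  B3 def {p,z} use {z}
  B4 def {p,z} use {z}

Backward fixpoint:
  live B0: ∅→∅
  live B1: ∅→{z}
  live B2: ∅→∅
  live B3: {z}→∅
  live B4: {z}→∅

Interference:
  j — {q}
  p — {z}
  q — {j,z}
  z — {p,q}

Registers:
  {j,q} pairwise interfere (2-clique) ⇒ χ ≥ 2
  assign j→c1 p→c0 q→c0 z→c1 — no edge inside a register ⇒ χ ≤ 2
  χ = 2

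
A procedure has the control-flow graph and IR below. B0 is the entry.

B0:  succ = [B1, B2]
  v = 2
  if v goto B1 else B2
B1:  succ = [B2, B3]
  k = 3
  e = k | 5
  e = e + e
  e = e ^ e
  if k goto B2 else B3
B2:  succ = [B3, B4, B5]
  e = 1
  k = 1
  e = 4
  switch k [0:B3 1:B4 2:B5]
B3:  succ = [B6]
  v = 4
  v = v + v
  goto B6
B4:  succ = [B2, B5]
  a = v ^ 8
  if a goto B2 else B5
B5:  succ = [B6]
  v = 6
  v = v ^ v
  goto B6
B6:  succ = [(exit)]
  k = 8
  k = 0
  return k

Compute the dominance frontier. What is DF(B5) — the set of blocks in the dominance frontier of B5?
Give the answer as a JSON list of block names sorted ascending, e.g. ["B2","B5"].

idom tree: B1←B0 B2←B0 B3←B0 B4←B2 B5←B2 B6←B0
Dom∩ at merges:
  B2: preds {B0,B1,B4}: {B0} ∩ {B0,B1} ∩ {B0,B2,B4} = {B0}; idom=B0
  B3: preds {B1,B2}: {B0,B1} ∩ {B0,B2} = {B0}; idom=B0
  B5: preds {B2,B4}: {B0,B2} ∩ {B0,B2,B4} = {B0,B2}; idom=B2
  B6: preds {B3,B5}: {B0,B3} ∩ {B0,B2,B5} = {B0}; idom=B0

Frontier:
  B2←B0: walk · to B0
  B2←B1: walk B1 to B0
  B2←B4: walk B4→B2 to B0
  B3←B1: walk B1 to B0
  B3←B2: walk B2 to B0
  B5←B2: walk · to B2
  B5←B4: walk B4 to B2
  B6←B3: walk B3 to B0
  B6←B5: walk B5→B2 to B0
  B0 → ∅
  B1 → {B2,B3}
  B2 → {B2,B3,B6}
  B3 → {B6}
  B4 → {B2,B5}
  B5 → {B6}
  B6 → ∅

DF(B5) = ["B6"]

Answer: ["B6"]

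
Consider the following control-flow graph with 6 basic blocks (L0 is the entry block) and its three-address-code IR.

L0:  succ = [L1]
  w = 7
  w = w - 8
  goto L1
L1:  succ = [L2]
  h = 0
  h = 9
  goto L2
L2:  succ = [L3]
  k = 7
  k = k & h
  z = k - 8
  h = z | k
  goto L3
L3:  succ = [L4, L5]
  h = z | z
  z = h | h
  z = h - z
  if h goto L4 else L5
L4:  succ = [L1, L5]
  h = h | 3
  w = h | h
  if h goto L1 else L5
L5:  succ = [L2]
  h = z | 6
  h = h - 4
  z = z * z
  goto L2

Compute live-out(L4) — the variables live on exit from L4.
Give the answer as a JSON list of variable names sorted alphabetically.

Per-block:
  L0: def={w} ue=∅
  L1: def={h} ue=∅
  L2: def={h,k,z} ue={h}
  L3: def={h,z} ue={z}
  L4: def={h,w} ue={h}
  L5: def={h,z} ue={z}

Liveness:
  L0: in=∅ out=∅
  L1: in=∅ out={h}
  L2: in={h} out={z}
  L3: in={z} out={h,z}
  L4: in={h,z} out={z}
  L5: in={z} out={h}

live-out(L4) = ["z"]

Answer: ["z"]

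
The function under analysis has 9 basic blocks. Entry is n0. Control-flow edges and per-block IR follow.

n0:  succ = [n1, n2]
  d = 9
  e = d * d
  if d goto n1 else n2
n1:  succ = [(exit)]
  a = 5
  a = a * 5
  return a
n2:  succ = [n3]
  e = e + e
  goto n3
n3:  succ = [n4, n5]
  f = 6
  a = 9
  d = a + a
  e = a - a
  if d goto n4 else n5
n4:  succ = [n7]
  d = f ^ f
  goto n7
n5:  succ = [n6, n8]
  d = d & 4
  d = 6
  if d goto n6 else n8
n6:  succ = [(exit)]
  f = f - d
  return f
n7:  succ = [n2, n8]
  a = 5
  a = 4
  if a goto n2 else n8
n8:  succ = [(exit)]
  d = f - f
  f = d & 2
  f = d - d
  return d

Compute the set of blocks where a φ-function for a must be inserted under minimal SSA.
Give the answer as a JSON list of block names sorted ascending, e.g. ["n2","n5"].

Answer: ["n2", "n8"]

Working:
idom tree: n1←n0 n2←n0 n3←n2 n4←n3 n5←n3 n6←n5 n7←n4 n8←n3
Dom at joins:
  n2: preds {n0,n7}: {n0} ∩ {n0,n2,n3,n4,n7} = {n0}; idom=n0
  n8: preds {n5,n7}: {n0,n2,n3,n5} ∩ {n0,n2,n3,n4,n7} = {n0,n2,n3}; idom=n3

DF derivation:
  join n2 pred n0: · stop@n0
  join n2 pred n7: n7→n4→n3→n2 stop@n0
  join n8 pred n5: n5 stop@n3
  join n8 pred n7: n7→n4 stop@n3
  n0 → ∅
  n1 → ∅
  n2 → {n2}
  n3 → {n2}
  n4 → {n2,n8}
  n5 → {n8}
  n6 → ∅
  n7 → {n2,n8}
  n8 → ∅

φ for a: defs {n1,n3,n7}
  DF⁺ = {n2,n8}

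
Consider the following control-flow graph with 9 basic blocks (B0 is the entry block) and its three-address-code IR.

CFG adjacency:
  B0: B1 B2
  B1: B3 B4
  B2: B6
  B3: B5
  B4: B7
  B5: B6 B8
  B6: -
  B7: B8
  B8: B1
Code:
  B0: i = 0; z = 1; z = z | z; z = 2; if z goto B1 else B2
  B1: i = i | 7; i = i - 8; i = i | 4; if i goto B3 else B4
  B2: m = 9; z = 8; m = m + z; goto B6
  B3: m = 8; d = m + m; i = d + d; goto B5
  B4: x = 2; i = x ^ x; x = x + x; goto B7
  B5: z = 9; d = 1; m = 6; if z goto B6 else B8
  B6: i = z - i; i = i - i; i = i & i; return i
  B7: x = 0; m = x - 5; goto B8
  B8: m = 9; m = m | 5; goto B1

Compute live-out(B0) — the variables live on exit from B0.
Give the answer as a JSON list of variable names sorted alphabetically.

Block summaries:
  B0: {i,z} / ∅
  B1: {i} / {i}
  B2: {m,z} / ∅
  B3: {d,i,m} / ∅
  B4: {i,x} / ∅
  B5: {d,m,z} / ∅
  B6: {i} / {i,z}
  B7: {m,x} / ∅
  B8: {m} / ∅

Liveness:
  B0 li=∅ lo={i}
  B1 li={i} lo=∅
  B2 li={i} lo={i,z}
  B3 li=∅ lo={i}
  B4 li=∅ lo={i}
  B5 li={i} lo={i,z}
  B6 li={i,z} lo=∅
  B7 li={i} lo={i}
  B8 li={i} lo={i}

live-out(B0) = ["i"]

Answer: ["i"]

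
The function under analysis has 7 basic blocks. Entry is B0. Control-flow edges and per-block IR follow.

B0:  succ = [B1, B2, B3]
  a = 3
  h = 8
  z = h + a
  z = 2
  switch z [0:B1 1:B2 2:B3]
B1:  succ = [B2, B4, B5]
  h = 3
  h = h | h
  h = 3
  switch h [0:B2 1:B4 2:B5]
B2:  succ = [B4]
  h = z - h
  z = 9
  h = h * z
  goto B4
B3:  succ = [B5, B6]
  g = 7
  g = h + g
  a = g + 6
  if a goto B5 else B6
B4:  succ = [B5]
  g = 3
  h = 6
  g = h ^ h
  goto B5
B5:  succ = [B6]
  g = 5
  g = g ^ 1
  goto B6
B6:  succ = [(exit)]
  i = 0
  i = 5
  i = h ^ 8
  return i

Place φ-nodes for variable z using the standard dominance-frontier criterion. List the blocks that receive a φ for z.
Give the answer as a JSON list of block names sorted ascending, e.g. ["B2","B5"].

Answer: ["B4", "B5", "B6"]

Working:
idom tree: B1←B0 B2←B0 B3←B0 B4←B0 B5←B0 B6←B0
Dom at joins:
  B2: preds {B0,B1}: {B0} ∩ {B0,B1} = {B0}; idom=B0
  B4: preds {B1,B2}: {B0,B1} ∩ {B0,B2} = {B0}; idom=B0
  B5: preds {B1,B3,B4}: {B0,B1} ∩ {B0,B3} ∩ {B0,B4} = {B0}; idom=B0
  B6: preds {B3,B5}: {B0,B3} ∩ {B0,B5} = {B0}; idom=B0

DF derivation:
  B2←B0: walk · to B0
  B2←B1: walk B1 to B0
  B4←B1: walk B1 to B0
  B4←B2: walk B2 to B0
  B5←B1: walk B1 to B0
  B5←B3: walk B3 to B0
  B5←B4: walk B4 to B0
  B6←B3: walk B3 to B0
  B6←B5: walk B5 to B0
  DF(B0)=∅
  DF(B1)={B2,B4,B5}
  DF(B2)={B4}
  DF(B3)={B5,B6}
  DF(B4)={B5}
  DF(B5)={B6}
  DF(B6)=∅

φ for z: defs {B0,B2}
  DF⁺ = {B4,B5,B6}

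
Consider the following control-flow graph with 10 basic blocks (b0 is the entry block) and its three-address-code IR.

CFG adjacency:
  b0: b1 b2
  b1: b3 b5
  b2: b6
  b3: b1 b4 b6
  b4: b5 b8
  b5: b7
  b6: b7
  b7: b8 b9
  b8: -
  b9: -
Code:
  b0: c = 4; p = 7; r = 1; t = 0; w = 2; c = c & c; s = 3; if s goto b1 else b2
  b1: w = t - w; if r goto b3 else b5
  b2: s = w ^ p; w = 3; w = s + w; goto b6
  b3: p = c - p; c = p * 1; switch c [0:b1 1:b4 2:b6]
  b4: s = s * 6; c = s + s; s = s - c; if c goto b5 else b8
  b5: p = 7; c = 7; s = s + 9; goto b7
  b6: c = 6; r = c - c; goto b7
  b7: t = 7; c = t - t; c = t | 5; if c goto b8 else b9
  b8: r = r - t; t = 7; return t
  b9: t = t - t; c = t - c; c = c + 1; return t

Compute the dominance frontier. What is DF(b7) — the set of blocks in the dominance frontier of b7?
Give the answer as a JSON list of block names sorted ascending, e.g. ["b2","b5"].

idom tree: b1←b0 b2←b0 b3←b1 b4←b3 b5←b1 b6←b0 b7←b0 b8←b0 b9←b7
Dom∩ at merges:
  b1: preds {b0,b3}: {b0} ∩ {b0,b1,b3} = {b0}; idom=b0
  b5: preds {b1,b4}: {b0,b1} ∩ {b0,b1,b3,b4} = {b0,b1}; idom=b1
  b6: preds {b2,b3}: {b0,b2} ∩ {b0,b1,b3} = {b0}; idom=b0
  b7: preds {b5,b6}: {b0,b1,b5} ∩ {b0,b6} = {b0}; idom=b0
  b8: preds {b4,b7}: {b0,b1,b3,b4} ∩ {b0,b7} = {b0}; idom=b0

Frontier:
  b1←b0: walk · to b0
  b1←b3: walk b3→b1 to b0
  b5←b1: walk · to b1
  b5←b4: walk b4→b3 to b1
  b6←b2: walk b2 to b0
  b6←b3: walk b3→b1 to b0
  b7←b5: walk b5→b1 to b0
  b7←b6: walk b6 to b0
  b8←b4: walk b4→b3→b1 to b0
  b8←b7: walk b7 to b0
  b0 → ∅
  b1 → {b1,b6,b7,b8}
  b2 → {b6}
  b3 → {b1,b5,b6,b8}
  b4 → {b5,b8}
  b5 → {b7}
  b6 → {b7}
  b7 → {b8}
  b8 → ∅
  b9 → ∅

DF(b7) = ["b8"]

Answer: ["b8"]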